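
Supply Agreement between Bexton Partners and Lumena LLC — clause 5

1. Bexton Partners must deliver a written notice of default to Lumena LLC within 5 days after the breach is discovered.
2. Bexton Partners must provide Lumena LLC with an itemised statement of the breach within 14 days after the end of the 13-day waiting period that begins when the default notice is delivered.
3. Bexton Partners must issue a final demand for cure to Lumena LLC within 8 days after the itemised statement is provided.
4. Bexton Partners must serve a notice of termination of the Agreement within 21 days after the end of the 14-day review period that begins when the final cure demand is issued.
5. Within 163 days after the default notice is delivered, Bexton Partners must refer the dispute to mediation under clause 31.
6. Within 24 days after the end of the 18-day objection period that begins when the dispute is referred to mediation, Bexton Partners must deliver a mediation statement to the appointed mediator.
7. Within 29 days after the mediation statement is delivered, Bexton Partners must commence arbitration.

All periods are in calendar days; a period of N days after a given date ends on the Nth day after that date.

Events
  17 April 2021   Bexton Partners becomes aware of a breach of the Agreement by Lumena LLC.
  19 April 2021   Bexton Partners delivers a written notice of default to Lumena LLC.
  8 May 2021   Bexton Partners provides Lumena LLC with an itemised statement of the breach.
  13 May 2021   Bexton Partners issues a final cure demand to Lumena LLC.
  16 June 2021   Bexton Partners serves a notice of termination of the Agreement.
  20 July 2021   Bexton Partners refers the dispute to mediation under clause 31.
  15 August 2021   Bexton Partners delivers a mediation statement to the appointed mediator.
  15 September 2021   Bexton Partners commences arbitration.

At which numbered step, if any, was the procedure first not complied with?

Step 1: 5 days after 17 April 2021 (when the breach is discovered) is 22 April 2021; 19 April 2021 is within that limit.
Step 2: 14 days after 2 May 2021 (end of the 13-day waiting period, which began when the default notice is delivered on 19 April 2021) is 16 May 2021; 8 May 2021 is within that limit.
Step 3: 8 days after 8 May 2021 (when the itemised statement is provided) is 16 May 2021; 13 May 2021 is within that limit.
Step 4: 21 days after 27 May 2021 (end of the 14-day review period, which began when the final cure demand is issued on 13 May 2021) is 17 June 2021; 16 June 2021 is within that limit.
Step 5: 163 days after 19 April 2021 (when the default notice is delivered) is 29 September 2021; completed 20 July 2021, before the deadline.
Step 6: 24 days after 7 August 2021 (end of the 18-day objection period, which began when the dispute is referred to mediation on 20 July 2021) is 31 August 2021; completed 15 August 2021, before the deadline.
Step 7: 29 days after 15 August 2021 (when the mediation statement is delivered) is 13 September 2021; not done until 15 September 2021, 2 days after the deadline.
The analysis stops there.

Step 7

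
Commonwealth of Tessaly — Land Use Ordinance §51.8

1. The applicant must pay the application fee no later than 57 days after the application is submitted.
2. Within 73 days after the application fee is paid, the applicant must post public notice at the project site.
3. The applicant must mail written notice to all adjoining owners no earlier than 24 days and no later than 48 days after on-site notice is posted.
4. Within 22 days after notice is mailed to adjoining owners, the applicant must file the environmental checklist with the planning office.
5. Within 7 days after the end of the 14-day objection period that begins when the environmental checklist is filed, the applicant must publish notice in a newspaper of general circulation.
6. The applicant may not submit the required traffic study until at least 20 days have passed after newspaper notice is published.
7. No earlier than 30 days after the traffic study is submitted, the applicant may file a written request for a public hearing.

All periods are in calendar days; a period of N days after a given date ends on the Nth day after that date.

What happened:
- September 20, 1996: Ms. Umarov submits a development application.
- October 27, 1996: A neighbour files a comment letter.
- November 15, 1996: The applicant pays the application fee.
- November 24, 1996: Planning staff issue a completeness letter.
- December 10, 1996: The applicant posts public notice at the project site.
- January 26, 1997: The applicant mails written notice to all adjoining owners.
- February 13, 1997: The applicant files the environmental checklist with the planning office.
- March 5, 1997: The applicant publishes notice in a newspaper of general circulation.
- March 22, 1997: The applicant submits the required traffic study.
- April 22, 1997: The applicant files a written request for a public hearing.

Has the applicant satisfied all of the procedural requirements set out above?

No

(1) due by September 20, 1996 + 57 days = November 16, 1996; done November 15, 1996 — timely.
(2) due by November 15, 1996 + 73 days = January 27, 1997; done December 10, 1996 — timely.
(3) the permitted window runs from December 10, 1996 + 24 = January 3, 1997 to December 10, 1996 + 48 = January 27, 1997; January 26, 1997 falls inside that range.
(4) due by January 26, 1997 + 22 days = February 17, 1997; done February 13, 1997 — timely.
(5) due by February 27, 1997 + 7 days = March 6, 1997; March 5, 1997 is within that limit.
(6) permitted from March 5, 1997 + 20 days = March 25, 1997 onward; March 22, 1997 is 3 days before the earliest permitted date.
No need to go further; step 6 was not satisfied.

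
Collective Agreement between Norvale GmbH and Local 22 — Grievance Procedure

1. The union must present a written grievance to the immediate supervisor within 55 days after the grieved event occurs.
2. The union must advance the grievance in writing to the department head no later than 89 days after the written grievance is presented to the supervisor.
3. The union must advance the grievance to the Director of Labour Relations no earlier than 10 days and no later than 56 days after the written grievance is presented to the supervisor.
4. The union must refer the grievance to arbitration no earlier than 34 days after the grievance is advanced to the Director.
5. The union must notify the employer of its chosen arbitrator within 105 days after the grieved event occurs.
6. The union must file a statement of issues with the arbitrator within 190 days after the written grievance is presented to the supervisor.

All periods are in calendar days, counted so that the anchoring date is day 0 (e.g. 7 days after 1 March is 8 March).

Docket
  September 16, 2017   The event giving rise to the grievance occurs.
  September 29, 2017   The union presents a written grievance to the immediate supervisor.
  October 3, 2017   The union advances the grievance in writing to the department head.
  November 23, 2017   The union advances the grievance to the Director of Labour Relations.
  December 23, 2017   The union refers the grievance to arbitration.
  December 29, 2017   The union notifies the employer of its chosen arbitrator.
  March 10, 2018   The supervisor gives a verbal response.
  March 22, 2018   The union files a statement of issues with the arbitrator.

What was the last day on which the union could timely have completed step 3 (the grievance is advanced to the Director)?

Step 3 runs from September 29, 2017, when the written grievance is presented to the supervisor. The window is 10–56 days after September 29, 2017; it closes on November 24, 2017.

November 24, 2017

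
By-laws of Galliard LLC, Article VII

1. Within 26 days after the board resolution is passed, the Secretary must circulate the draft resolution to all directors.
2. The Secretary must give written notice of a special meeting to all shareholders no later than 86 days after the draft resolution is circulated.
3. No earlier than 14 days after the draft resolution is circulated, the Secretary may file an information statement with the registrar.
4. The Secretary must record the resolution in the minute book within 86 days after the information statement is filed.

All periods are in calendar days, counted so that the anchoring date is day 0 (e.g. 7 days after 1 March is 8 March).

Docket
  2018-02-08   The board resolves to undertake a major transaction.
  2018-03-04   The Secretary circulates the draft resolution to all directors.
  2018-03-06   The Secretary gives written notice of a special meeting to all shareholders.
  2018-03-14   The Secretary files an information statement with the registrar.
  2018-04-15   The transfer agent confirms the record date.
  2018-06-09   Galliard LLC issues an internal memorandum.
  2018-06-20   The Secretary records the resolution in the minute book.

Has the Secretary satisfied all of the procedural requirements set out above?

Step 1 — counting 26 days from 2018-02-08 (when the board resolution is passed) gives a deadline of 2018-03-06; 2018-03-04 is within that limit.
Step 2 — counting 86 days from 2018-03-04 (when the draft resolution is circulated) gives a deadline of 2018-05-29; completed 2018-03-06, before the deadline.
Step 3 — must wait 14 days from 2018-03-04 (when the draft resolution is circulated), so not before 2018-03-18; acted on 2018-03-14, 4 days prematurely.
That is the first point of non-compliance.

No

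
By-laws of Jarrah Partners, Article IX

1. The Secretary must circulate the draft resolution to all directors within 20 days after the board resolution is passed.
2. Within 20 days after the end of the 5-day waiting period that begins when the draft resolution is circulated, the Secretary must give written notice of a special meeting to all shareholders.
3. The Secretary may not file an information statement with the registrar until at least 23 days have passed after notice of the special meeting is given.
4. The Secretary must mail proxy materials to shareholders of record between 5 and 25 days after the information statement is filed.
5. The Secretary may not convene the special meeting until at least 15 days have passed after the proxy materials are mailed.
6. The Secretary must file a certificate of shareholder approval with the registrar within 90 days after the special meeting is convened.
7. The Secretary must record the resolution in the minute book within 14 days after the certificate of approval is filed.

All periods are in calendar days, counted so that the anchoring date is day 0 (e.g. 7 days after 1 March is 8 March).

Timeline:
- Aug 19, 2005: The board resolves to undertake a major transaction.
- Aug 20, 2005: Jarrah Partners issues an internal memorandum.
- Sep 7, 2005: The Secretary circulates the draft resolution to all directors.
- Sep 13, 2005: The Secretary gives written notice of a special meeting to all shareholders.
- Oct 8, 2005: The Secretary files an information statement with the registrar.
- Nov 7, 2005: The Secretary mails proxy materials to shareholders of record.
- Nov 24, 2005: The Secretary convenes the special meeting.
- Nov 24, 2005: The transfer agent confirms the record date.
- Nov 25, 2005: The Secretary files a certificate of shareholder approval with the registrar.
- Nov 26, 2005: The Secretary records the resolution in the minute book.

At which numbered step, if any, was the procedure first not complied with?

(1) due by Aug 19, 2005 + 20 days = Sep 8, 2005; completed Sep 7, 2005, before the deadline.
(2) due by Sep 12, 2005 + 20 days = Oct 2, 2005; completed Sep 13, 2005, before the deadline.
(3) permitted from Sep 13, 2005 + 23 days = Oct 6, 2005 onward; Oct 8, 2005 is on or after that date.
(4) the permitted window runs from Oct 8, 2005 + 5 = Oct 13, 2005 to Oct 8, 2005 + 25 = Nov 2, 2005; Nov 7, 2005 is 5 days past the end of the window.
No need to go further; step 4 was not satisfied.

Step 4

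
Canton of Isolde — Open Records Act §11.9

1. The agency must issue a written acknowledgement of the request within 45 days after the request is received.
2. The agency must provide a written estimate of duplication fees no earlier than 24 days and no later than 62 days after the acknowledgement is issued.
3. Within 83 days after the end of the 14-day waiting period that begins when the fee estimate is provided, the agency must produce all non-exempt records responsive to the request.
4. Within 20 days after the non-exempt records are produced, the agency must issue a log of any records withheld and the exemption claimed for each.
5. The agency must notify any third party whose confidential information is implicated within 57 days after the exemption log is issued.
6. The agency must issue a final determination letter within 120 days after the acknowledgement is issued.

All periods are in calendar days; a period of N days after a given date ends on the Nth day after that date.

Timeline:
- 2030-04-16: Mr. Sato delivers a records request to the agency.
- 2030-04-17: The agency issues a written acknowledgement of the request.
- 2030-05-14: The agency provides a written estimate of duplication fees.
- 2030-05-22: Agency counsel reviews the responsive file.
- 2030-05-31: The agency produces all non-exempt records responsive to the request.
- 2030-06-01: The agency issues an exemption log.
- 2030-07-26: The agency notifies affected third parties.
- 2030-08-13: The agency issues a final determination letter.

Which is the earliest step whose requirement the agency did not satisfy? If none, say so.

None — every step was satisfied

Step 1 — counting 45 days from 2030-04-16 (when the request is received) gives a deadline of 2030-05-31; completed 2030-04-17, before the deadline.
Step 2 — 24 and 62 days from 2030-04-17 (when the acknowledgement is issued) are 2030-05-11 and 2030-06-18 respectively; 2030-05-14 falls inside that range.
Step 3 — counting 83 days from 2030-05-28 (end of the 14-day waiting period, which began when the fee estimate is provided on 2030-05-14) gives a deadline of 2030-08-19; completed 2030-05-31, before the deadline.
Step 4 — counting 20 days from 2030-05-31 (when the non-exempt records are produced) gives a deadline of 2030-06-20; 2030-06-01 is within that limit.
Step 5 — counting 57 days from 2030-06-01 (when the exemption log is issued) gives a deadline of 2030-07-28; done 2030-07-26 — timely.
Step 6 — counting 120 days from 2030-04-17 (when the acknowledgement is issued) gives a deadline of 2030-08-15; done 2030-08-13 — timely.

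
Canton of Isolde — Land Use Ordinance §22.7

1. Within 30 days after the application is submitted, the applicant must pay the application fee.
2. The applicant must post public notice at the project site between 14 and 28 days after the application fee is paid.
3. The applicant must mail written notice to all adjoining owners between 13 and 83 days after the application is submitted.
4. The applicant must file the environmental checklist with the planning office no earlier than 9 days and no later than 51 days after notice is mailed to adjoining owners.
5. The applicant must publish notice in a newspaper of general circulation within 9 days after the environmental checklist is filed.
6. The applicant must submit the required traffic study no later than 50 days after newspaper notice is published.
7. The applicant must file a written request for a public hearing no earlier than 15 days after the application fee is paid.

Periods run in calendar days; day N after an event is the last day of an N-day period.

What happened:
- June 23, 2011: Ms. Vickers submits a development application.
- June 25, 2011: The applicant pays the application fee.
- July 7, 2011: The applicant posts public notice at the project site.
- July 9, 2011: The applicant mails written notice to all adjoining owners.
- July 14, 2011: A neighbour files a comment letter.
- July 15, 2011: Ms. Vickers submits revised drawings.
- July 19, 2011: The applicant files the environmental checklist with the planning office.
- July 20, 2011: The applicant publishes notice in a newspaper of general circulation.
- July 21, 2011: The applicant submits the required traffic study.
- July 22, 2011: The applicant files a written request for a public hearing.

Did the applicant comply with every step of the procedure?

(1) due by June 23, 2011 + 30 days = July 23, 2011; June 25, 2011 is within that limit.
(2) the permitted window runs from June 25, 2011 + 14 = July 9, 2011 to June 25, 2011 + 28 = July 23, 2011; done July 7, 2011 — 2 days before the window opened.

No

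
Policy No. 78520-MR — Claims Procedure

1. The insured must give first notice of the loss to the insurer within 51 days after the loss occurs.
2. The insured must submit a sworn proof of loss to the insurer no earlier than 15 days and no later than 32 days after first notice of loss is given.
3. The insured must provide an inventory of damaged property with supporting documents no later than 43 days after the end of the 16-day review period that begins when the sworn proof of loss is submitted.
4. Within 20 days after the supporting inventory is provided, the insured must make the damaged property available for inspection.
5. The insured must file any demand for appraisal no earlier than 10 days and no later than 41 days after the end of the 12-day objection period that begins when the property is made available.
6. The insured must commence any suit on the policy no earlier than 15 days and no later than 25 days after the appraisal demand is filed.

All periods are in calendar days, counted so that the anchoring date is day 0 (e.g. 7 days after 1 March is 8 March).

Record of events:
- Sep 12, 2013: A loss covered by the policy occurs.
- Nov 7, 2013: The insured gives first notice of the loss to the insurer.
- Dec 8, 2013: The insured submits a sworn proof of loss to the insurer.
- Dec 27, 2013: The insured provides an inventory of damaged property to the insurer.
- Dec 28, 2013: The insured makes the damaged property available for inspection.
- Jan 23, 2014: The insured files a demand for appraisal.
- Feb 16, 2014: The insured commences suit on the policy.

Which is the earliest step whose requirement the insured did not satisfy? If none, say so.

Step 1 — counting 51 days from Sep 12, 2013 (when the loss occurs) gives a deadline of Nov 2, 2013; Nov 7, 2013 misses that deadline by 5 days.
The analysis stops there.

Step 1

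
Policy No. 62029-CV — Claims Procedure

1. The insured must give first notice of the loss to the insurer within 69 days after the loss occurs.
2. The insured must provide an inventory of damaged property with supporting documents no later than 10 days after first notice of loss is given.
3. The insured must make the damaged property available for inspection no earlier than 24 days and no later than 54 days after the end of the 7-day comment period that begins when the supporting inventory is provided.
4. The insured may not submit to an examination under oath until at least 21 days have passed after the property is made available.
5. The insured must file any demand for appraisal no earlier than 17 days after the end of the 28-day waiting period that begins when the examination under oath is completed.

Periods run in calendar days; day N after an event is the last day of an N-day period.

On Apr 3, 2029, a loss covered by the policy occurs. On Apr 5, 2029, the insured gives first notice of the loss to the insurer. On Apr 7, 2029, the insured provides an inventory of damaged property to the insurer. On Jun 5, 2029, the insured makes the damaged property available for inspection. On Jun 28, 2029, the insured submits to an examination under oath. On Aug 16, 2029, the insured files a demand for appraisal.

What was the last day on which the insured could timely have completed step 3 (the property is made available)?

Jun 7, 2029

The supporting inventory is provided on Apr 7, 2029; the 7-day comment period therefore ends Apr 14, 2029, and step 3 runs from that date. The window is 24–54 days after Apr 14, 2029; it closes on Jun 7, 2029.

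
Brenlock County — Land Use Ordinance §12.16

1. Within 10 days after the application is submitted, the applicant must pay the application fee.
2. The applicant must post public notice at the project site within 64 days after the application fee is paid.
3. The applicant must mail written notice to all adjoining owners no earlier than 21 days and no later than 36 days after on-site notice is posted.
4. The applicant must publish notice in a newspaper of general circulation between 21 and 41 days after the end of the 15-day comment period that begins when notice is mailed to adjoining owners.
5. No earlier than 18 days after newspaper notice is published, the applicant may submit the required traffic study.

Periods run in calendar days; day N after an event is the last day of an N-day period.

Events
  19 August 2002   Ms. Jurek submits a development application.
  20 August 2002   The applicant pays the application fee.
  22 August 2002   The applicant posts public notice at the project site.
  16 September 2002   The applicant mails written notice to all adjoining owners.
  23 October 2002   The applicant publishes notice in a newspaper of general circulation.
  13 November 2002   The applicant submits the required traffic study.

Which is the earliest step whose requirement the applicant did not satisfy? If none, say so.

None — every step was satisfied

Step 1: 10 days after 19 August 2002 (when the application is submitted) is 29 August 2002; done 20 August 2002 — timely.
Step 2: 64 days after 20 August 2002 (when the application fee is paid) is 23 October 2002; done 22 August 2002 — timely.
Step 3: the window is 21–36 days after 22 August 2002 (when on-site notice is posted), so 12 September 2002 through 27 September 2002; done 16 September 2002, which is between those dates.
Step 4: the window is 21–41 days after 1 October 2002 (end of the 15-day comment period, which began when notice is mailed to adjoining owners on 16 September 2002), so 22 October 2002 through 11 November 2002; done 23 October 2002, which is between those dates.
Step 5: the earliest permitted date is 18 days after 23 October 2002 (when newspaper notice is published), i.e. 10 November 2002; done 13 November 2002, after the minimum wait.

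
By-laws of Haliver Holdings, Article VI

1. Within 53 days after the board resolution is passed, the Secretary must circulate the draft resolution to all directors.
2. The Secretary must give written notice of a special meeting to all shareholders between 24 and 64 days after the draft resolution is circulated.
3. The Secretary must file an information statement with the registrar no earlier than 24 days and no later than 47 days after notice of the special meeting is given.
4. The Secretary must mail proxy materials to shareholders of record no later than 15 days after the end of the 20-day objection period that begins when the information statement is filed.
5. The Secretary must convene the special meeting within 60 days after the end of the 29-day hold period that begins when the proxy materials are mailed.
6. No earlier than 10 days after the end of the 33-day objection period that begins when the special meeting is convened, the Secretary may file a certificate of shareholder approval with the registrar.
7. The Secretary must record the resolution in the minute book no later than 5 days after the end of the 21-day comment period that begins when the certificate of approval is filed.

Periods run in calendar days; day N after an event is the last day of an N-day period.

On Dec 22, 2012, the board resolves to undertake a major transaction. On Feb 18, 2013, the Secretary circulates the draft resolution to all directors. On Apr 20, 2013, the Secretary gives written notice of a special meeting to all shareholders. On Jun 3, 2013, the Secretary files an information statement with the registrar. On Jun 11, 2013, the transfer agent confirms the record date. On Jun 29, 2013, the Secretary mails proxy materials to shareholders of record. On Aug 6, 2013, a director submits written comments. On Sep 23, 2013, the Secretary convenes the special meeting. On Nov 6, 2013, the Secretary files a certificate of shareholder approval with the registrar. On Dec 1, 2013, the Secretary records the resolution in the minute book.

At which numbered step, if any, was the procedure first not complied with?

Step 1 — counting 53 days from Dec 22, 2012 (when the board resolution is passed) gives a deadline of Feb 13, 2013; Feb 18, 2013 misses that deadline by 5 days.
That is the first point of non-compliance.

Step 1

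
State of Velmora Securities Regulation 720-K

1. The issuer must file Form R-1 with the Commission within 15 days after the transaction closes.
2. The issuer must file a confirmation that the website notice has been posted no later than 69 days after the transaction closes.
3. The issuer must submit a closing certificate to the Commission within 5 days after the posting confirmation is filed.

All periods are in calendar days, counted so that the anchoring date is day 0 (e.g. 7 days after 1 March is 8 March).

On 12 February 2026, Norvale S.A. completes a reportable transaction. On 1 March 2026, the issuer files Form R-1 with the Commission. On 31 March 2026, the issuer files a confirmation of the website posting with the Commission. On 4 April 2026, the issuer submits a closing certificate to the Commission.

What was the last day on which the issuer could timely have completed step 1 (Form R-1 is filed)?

27 February 2026

Step 1 runs from 12 February 2026, when the transaction closes. 15 days after 12 February 2026 is 27 February 2026.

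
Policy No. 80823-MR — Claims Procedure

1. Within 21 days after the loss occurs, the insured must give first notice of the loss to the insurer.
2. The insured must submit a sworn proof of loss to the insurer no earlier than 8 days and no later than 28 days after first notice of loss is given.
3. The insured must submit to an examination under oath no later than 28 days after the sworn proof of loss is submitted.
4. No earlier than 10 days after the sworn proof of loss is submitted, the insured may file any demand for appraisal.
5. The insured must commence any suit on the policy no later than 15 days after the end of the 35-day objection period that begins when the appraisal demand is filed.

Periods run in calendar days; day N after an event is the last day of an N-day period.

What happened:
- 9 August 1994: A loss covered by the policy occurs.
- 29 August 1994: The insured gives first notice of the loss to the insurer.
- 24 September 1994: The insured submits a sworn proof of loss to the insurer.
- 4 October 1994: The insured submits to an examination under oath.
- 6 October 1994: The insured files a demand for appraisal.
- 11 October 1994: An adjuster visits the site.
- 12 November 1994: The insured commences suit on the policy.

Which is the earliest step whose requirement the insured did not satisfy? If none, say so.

None — every step was satisfied

(1) due by 9 August 1994 + 21 days = 30 August 1994; 29 August 1994 is within that limit.
(2) the permitted window runs from 29 August 1994 + 8 = 6 September 1994 to 29 August 1994 + 28 = 26 September 1994; done 24 September 1994 — within the window.
(3) due by 24 September 1994 + 28 days = 22 October 1994; completed 4 October 1994, before the deadline.
(4) permitted from 24 September 1994 + 10 days = 4 October 1994 onward; done 6 October 1994 — permitted.
(5) due by 10 November 1994 + 15 days = 25 November 1994; done 12 November 1994 — timely.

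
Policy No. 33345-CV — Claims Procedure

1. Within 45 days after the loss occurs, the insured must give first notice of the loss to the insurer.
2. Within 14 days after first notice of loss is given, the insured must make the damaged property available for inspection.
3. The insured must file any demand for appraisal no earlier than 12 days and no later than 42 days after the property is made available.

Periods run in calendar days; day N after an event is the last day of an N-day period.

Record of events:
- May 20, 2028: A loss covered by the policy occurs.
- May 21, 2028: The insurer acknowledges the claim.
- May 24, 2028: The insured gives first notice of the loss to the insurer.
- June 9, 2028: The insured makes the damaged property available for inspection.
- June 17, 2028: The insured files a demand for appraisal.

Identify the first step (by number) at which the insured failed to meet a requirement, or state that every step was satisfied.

Step 2

(1) due by May 20, 2028 + 45 days = July 4, 2028; May 24, 2028 is within that limit.
(2) due by May 24, 2028 + 14 days = June 7, 2028; not done until June 9, 2028, 2 days after the deadline.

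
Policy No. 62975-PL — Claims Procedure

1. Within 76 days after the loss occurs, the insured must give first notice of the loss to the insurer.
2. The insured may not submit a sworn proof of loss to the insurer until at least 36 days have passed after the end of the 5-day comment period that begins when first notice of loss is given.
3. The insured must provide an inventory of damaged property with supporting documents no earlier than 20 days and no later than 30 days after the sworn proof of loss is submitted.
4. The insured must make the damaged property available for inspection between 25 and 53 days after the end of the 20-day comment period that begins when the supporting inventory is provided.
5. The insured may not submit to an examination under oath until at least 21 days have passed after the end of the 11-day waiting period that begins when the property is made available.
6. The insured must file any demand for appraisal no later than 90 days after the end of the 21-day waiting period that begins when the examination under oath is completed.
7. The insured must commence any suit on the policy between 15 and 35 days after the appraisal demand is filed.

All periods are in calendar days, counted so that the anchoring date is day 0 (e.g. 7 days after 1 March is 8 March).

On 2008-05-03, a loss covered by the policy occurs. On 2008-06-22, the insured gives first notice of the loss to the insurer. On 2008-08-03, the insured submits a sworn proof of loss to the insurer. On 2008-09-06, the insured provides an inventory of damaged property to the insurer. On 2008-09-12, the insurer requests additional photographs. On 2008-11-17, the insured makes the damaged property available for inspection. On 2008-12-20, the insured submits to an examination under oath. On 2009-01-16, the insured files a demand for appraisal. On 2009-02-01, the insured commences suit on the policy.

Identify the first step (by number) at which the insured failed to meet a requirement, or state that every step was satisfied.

Step 3

Step 1: 76 days after 2008-05-03 (when the loss occurs) is 2008-07-18; 2008-06-22 is within that limit.
Step 2: the earliest permitted date is 36 days after 2008-06-27 (end of the 5-day comment period, which began when first notice of loss is given on 2008-06-22), i.e. 2008-08-02; 2008-08-03 is on or after that date.
Step 3: the window is 20–30 days after 2008-08-03 (when the sworn proof of loss is submitted), so 2008-08-23 through 2008-09-02; 2008-09-06 is 4 days past the end of the window.
No need to go further; step 3 was not satisfied.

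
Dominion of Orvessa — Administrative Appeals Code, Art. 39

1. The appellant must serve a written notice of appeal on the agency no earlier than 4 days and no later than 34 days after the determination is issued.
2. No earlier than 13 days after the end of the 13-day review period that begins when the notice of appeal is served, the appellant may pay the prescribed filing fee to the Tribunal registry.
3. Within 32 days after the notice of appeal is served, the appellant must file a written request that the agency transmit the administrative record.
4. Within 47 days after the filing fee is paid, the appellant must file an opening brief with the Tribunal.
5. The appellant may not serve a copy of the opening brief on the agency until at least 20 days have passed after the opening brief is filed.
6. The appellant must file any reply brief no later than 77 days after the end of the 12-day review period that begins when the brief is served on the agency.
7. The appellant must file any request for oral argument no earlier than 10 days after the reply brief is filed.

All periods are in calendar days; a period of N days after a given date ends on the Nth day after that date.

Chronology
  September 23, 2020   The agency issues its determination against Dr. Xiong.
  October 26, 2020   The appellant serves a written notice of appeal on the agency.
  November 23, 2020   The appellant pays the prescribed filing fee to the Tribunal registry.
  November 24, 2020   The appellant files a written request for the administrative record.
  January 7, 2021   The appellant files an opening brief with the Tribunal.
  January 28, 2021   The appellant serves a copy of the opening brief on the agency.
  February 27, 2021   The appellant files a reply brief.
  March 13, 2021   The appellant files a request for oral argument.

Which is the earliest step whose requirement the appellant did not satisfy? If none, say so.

Step 1 — 4 and 34 days from September 23, 2020 (when the determination is issued) are September 27, 2020 and October 27, 2020 respectively; done October 26, 2020, which is between those dates.
Step 2 — must wait 13 days from November 8, 2020 (end of the 13-day review period, which began when the notice of appeal is served on October 26, 2020), so not before November 21, 2020; done November 23, 2020, after the minimum wait.
Step 3 — counting 32 days from October 26, 2020 (when the notice of appeal is served) gives a deadline of November 27, 2020; November 24, 2020 is within that limit.
Step 4 — counting 47 days from November 23, 2020 (when the filing fee is paid) gives a deadline of January 9, 2021; completed January 7, 2021, before the deadline.
Step 5 — must wait 20 days from January 7, 2021 (when the opening brief is filed), so not before January 27, 2021; January 28, 2021 is on or after that date.
Step 6 — counting 77 days from February 9, 2021 (end of the 12-day review period, which began when the brief is served on the agency on January 28, 2021) gives a deadline of April 27, 2021; completed February 27, 2021, before the deadline.
Step 7 — must wait 10 days from February 27, 2021 (when the reply brief is filed), so not before March 9, 2021; done March 13, 2021 — permitted.

None — every step was satisfied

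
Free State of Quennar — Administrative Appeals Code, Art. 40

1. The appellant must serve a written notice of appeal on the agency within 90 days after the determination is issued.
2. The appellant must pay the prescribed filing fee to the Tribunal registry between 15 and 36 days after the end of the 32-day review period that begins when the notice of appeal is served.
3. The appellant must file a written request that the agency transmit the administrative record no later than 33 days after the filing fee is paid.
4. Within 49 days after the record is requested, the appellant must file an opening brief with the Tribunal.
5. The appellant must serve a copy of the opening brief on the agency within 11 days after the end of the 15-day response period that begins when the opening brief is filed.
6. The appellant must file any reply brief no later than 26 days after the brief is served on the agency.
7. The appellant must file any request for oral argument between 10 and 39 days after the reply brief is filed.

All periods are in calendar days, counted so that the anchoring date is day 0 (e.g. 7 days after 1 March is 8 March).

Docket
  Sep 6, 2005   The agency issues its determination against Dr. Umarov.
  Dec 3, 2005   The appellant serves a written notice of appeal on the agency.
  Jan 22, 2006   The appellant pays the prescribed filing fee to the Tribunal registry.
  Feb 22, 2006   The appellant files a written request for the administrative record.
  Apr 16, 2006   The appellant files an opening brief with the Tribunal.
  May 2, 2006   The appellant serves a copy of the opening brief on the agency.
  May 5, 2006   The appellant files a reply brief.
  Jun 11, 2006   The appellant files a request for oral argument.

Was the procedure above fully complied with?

No

Step 1: 90 days after Sep 6, 2005 (when the determination is issued) is Dec 5, 2005; completed Dec 3, 2005, before the deadline.
Step 2: the window is 15–36 days after Jan 4, 2006 (end of the 32-day review period, which began when the notice of appeal is served on Dec 3, 2005), so Jan 19, 2006 through Feb 9, 2006; done Jan 22, 2006, which is between those dates.
Step 3: 33 days after Jan 22, 2006 (when the filing fee is paid) is Feb 24, 2006; Feb 22, 2006 is within that limit.
Step 4: 49 days after Feb 22, 2006 (when the record is requested) is Apr 12, 2006; done Apr 16, 2006 — 4 days late.
The analysis stops there.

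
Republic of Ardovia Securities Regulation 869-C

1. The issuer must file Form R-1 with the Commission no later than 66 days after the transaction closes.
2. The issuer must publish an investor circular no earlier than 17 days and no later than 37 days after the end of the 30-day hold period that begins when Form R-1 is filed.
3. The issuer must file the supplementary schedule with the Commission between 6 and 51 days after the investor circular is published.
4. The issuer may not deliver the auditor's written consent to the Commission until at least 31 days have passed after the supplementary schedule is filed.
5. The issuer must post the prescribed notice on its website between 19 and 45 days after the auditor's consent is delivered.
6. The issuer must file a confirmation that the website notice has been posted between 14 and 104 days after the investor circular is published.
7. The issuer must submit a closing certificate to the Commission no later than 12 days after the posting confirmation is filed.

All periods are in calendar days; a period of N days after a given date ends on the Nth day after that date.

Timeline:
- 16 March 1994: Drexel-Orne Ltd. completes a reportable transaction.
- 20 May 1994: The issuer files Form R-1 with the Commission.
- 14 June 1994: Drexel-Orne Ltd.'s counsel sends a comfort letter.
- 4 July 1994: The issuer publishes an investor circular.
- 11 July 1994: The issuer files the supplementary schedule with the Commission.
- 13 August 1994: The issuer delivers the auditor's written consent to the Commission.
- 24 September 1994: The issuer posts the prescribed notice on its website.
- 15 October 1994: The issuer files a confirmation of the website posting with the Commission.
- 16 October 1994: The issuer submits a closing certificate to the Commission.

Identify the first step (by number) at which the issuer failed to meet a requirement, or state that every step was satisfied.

Step 2

Step 1 — counting 66 days from 16 March 1994 (when the transaction closes) gives a deadline of 21 May 1994; completed 20 May 1994, before the deadline.
Step 2 — 17 and 37 days from 19 June 1994 (end of the 30-day hold period, which began when Form R-1 is filed on 20 May 1994) are 6 July 1994 and 26 July 1994 respectively; 4 July 1994 is 2 days too early.
Later steps need not be reached.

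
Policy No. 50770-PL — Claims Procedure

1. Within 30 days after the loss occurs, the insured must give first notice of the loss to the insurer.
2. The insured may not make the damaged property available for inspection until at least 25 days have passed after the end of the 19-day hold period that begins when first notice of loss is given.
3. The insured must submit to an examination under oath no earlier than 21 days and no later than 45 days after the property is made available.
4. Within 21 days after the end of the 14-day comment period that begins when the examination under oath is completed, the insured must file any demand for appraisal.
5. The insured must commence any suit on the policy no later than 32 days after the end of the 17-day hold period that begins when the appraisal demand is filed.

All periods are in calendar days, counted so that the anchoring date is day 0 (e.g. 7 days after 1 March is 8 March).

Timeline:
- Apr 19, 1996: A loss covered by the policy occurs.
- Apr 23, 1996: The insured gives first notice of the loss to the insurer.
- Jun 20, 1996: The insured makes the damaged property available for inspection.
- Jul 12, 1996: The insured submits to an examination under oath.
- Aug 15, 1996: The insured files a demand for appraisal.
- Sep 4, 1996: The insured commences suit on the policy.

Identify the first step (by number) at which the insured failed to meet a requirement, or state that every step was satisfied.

Step 1: 30 days after Apr 19, 1996 (when the loss occurs) is May 19, 1996; done Apr 23, 1996 — timely.
Step 2: the earliest permitted date is 25 days after May 12, 1996 (end of the 19-day hold period, which began when first notice of loss is given on Apr 23, 1996), i.e. Jun 6, 1996; done Jun 20, 1996 — permitted.
Step 3: the window is 21–45 days after Jun 20, 1996 (when the property is made available), so Jul 11, 1996 through Aug 4, 1996; done Jul 12, 1996 — within the window.
Step 4: 21 days after Jul 26, 1996 (end of the 14-day comment period, which began when the examination under oath is completed on Jul 12, 1996) is Aug 16, 1996; Aug 15, 1996 is within that limit.
Step 5: 32 days after Sep 1, 1996 (end of the 17-day hold period, which began when the appraisal demand is filed on Aug 15, 1996) is Oct 3, 1996; done Sep 4, 1996 — timely.

None — every step was satisfied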